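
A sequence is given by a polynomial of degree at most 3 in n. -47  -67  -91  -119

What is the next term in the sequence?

Δ: -20, -24, -28
Δ²: -4, -4
Second differences constant at -4.
-28 − 4 = -32;  -119 − 32 = -151

-151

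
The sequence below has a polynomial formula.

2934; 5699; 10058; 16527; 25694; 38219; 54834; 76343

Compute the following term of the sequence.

103622

D1: 2765  4359  6469  9167  12525  16615  21509
D2: 1594  2110  2698  3358  4090  4894
D3: 516  588  660  732  804
D4: 72  72  72  72
Constant fourth difference = 72, so extend:
804 + 72 = 876;  4894 + 876 = 5770;  21509 + 5770 = 27279;  76343 + 27279 = 103622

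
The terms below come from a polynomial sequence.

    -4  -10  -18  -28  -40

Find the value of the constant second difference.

-2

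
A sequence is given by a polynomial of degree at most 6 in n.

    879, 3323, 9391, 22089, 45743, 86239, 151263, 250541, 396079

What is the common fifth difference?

240

First differences: 2444, 6068, 12698, 23654, 40496, 65024, 99278, 145538
Second differences: 3624, 6630, 10956, 16842, 24528, 34254, 46260
Third differences: 3006, 4326, 5886, 7686, 9726, 12006
Fourth differences: 1320, 1560, 1800, 2040, 2280
Fifth differences: 240, 240, 240, 240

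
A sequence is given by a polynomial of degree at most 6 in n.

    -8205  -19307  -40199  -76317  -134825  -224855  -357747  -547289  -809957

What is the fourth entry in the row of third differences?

Δ: -11102, -20892, -36118, -58508, -90030, -132892, -189542, -262668
Δ²: -9790, -15226, -22390, -31522, -42862, -56650, -73126
Δ³: -5436, -7164, -9132, -11340, -13788, -16476
Δ⁴: -1728, -1968, -2208, -2448, -2688
Δ⁵: -240, -240, -240, -240

-11340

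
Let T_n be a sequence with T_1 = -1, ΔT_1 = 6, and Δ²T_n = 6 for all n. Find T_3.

17

Build the table forward from the leading diagonal:
Second differences: 6, 6, 6
First differences: 6, 12, 18
T: -1, 5, 17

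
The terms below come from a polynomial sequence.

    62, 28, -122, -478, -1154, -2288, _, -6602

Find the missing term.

-4042

Using the first 6 terms:
D1: -34  -150  -356  -676  -1134
D2: -116  -206  -320  -458
D3: -90  -114  -138
D4: -24  -24
Constant fourth difference = -24.
Extend forward: -138 − 24 = -162;  -458 − 162 = -620;  -1134 − 620 = -1754;  -2288 − 1754 = -4042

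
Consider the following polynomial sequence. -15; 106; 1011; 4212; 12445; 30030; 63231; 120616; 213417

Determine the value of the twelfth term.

864156

First differences: 121 , 905 , 3201 , 8233 , 17585 , 33201 , 57385 , 92801
Second differences: 784 , 2296 , 5032 , 9352 , 15616 , 24184 , 35416
Third differences: 1512 , 2736 , 4320 , 6264 , 8568 , 11232
Fourth differences: 1224 , 1584 , 1944 , 2304 , 2664
Fifth differences: 360 , 360 , 360 , 360
Constant fifth difference = 360, so extend:
2664 + 360 = 3024;  11232 + 3024 = 14256;  35416 + 14256 = 49672;  92801 + 49672 = 142473;  213417 + 142473 = 355890
3024 + 360 = 3384;  14256 + 3384 = 17640;  49672 + 17640 = 67312;  142473 + 67312 = 209785;  355890 + 209785 = 565675
3384 + 360 = 3744;  17640 + 3744 = 21384;  67312 + 21384 = 88696;  209785 + 88696 = 298481;  565675 + 298481 = 864156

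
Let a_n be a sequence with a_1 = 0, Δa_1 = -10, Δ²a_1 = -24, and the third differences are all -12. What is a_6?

Build the table forward from the leading diagonal:
Δ³: -12  -12  -12  -12  -12  -12
Δ²: -24  -36  -48  -60  -72  -84
Δ: -10  -34  -70  -118  -178  -250
a: 0  -10  -44  -114  -232  -410

-410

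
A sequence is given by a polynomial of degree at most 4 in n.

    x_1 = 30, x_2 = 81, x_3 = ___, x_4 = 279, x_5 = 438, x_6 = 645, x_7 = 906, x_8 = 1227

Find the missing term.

162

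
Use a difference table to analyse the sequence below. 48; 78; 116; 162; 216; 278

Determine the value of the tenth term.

Δ: 30  38  46  54  62
Δ²: 8  8  8  8
Second differences constant at 8.
62 + 8 = 70;  278 + 70 = 348
70 + 8 = 78;  348 + 78 = 426
78 + 8 = 86;  426 + 86 = 512
86 + 8 = 94;  512 + 94 = 606

606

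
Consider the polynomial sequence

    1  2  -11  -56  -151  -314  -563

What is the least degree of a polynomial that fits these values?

First differences: 1, -13, -45, -95, -163, -249
Second differences: -14, -32, -50, -68, -86
Third differences: -18, -18, -18, -18
The third differences are constant, so the polynomial has degree 3.

3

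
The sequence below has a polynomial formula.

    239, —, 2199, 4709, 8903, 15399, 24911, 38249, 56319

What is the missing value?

851

Using the last 7 terms:
First differences: 2510  4194  6496  9512  13338  18070
Second differences: 1684  2302  3016  3826  4732
Third differences: 618  714  810  906
Fourth differences: 96  96  96
Constant fourth difference = 96.
Extend backward: 618 − 96 = 522;  1684 − 522 = 1162;  2510 − 1162 = 1348;  2199 − 1348 = 851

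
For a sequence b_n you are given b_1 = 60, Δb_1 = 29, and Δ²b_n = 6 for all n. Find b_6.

265

Build the table forward from the leading diagonal:
Δ²: 6, 6, 6, 6, 6, 6
Δ: 29, 35, 41, 47, 53, 59
b: 60, 89, 124, 165, 212, 265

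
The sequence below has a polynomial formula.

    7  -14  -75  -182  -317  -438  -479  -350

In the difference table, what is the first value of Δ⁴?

24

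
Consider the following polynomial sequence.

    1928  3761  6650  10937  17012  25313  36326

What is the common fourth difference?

48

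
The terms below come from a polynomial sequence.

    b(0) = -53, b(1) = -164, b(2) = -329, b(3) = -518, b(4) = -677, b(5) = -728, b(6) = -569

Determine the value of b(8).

D1: -111  -165  -189  -159  -51  159
D2: -54  -24  30  108  210
D3: 30  54  78  102
D4: 24  24  24
Constant fourth difference = 24, so extend:
102 + 24 = 126;  210 + 126 = 336;  159 + 336 = 495;  -569 + 495 = -74
126 + 24 = 150;  336 + 150 = 486;  495 + 486 = 981;  -74 + 981 = 907

907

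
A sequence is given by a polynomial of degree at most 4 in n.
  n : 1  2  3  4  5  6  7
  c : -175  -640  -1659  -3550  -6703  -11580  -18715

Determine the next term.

-28714

Δ: -465 , -1019 , -1891 , -3153 , -4877 , -7135
Δ²: -554 , -872 , -1262 , -1724 , -2258
Δ³: -318 , -390 , -462 , -534
Δ⁴: -72 , -72 , -72
Constant fourth difference = -72, so extend:
-534 − 72 = -606;  -2258 − 606 = -2864;  -7135 − 2864 = -9999;  -18715 − 9999 = -28714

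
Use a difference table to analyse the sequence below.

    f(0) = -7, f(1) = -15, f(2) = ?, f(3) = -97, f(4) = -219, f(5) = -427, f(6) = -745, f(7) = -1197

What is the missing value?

Using the last 5 terms:
Δ: -122  -208  -318  -452
Δ²: -86  -110  -134
Δ³: -24  -24
Constant third difference = -24.
Extend backward: -86 + 24 = -62;  -122 + 62 = -60;  -97 + 60 = -37

-37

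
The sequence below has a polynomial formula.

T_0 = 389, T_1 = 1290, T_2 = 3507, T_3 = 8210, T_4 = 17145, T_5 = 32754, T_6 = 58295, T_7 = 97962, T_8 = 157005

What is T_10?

D1: 901, 2217, 4703, 8935, 15609, 25541, 39667, 59043
D2: 1316, 2486, 4232, 6674, 9932, 14126, 19376
D3: 1170, 1746, 2442, 3258, 4194, 5250
D4: 576, 696, 816, 936, 1056
D5: 120, 120, 120, 120
The fifth differences are constant (120).
1056 + 120 = 1176;  5250 + 1176 = 6426;  19376 + 6426 = 25802;  59043 + 25802 = 84845;  157005 + 84845 = 241850
1176 + 120 = 1296;  6426 + 1296 = 7722;  25802 + 7722 = 33524;  84845 + 33524 = 118369;  241850 + 118369 = 360219

360219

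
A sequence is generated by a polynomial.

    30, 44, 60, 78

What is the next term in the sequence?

98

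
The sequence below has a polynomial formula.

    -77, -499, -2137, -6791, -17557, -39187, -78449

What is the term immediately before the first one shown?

-7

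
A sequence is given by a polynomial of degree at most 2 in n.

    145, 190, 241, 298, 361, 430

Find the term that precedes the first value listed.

106

First differences: 45, 51, 57, 63, 69
Second differences: 6, 6, 6, 6
The second differences are constant at 6.
Work back: 45 − 6 = 39;  145 − 39 = 106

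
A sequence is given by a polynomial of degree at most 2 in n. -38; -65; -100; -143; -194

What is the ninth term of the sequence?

-478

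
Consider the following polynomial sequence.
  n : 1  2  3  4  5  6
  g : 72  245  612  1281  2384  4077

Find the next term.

6540

Δ: 173 , 367 , 669 , 1103 , 1693
Δ²: 194 , 302 , 434 , 590
Δ³: 108 , 132 , 156
Δ⁴: 24 , 24
The fourth differences are constant (24).
156 + 24 = 180;  590 + 180 = 770;  1693 + 770 = 2463;  4077 + 2463 = 6540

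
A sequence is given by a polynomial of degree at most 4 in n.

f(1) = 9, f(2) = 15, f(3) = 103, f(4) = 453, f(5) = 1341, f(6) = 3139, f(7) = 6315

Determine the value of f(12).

6, 88, 350, 888, 1798, 3176
82, 262, 538, 910, 1378
180, 276, 372, 468
96, 96, 96
The fourth differences are constant (96).
468 + 96 = 564;  1378 + 564 = 1942;  3176 + 1942 = 5118;  6315 + 5118 = 11433
564 + 96 = 660;  1942 + 660 = 2602;  5118 + 2602 = 7720;  11433 + 7720 = 19153
660 + 96 = 756;  2602 + 756 = 3358;  7720 + 3358 = 11078;  19153 + 11078 = 30231
756 + 96 = 852;  3358 + 852 = 4210;  11078 + 4210 = 15288;  30231 + 15288 = 45519
852 + 96 = 948;  4210 + 948 = 5158;  15288 + 5158 = 20446;  45519 + 20446 = 65965

65965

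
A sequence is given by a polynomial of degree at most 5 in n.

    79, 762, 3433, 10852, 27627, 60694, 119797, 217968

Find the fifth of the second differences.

26036

First differences: 683, 2671, 7419, 16775, 33067, 59103, 98171
Second differences: 1988, 4748, 9356, 16292, 26036, 39068
Third differences: 2760, 4608, 6936, 9744, 13032
Fourth differences: 1848, 2328, 2808, 3288
Fifth differences: 480, 480, 480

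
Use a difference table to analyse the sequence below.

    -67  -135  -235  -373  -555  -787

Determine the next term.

-1075

-68 , -100 , -138 , -182 , -232
-32 , -38 , -44 , -50
-6 , -6 , -6
Third differences constant at -6.
-50 − 6 = -56;  -232 − 56 = -288;  -787 − 288 = -1075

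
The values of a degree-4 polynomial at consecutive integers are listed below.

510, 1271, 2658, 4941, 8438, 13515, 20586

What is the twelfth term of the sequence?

103701

761, 1387, 2283, 3497, 5077, 7071
626, 896, 1214, 1580, 1994
270, 318, 366, 414
48, 48, 48
The fourth differences are constant (48).
414 + 48 = 462;  1994 + 462 = 2456;  7071 + 2456 = 9527;  20586 + 9527 = 30113
462 + 48 = 510;  2456 + 510 = 2966;  9527 + 2966 = 12493;  30113 + 12493 = 42606
510 + 48 = 558;  2966 + 558 = 3524;  12493 + 3524 = 16017;  42606 + 16017 = 58623
558 + 48 = 606;  3524 + 606 = 4130;  16017 + 4130 = 20147;  58623 + 20147 = 78770
606 + 48 = 654;  4130 + 654 = 4784;  20147 + 4784 = 24931;  78770 + 24931 = 103701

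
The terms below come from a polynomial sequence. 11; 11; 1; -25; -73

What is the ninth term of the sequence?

-605

First differences: 0 , -10 , -26 , -48
Second differences: -10 , -16 , -22
Third differences: -6 , -6
Third differences constant at -6.
-22 − 6 = -28;  -48 − 28 = -76;  -73 − 76 = -149
-28 − 6 = -34;  -76 − 34 = -110;  -149 − 110 = -259
-34 − 6 = -40;  -110 − 40 = -150;  -259 − 150 = -409
-40 − 6 = -46;  -150 − 46 = -196;  -409 − 196 = -605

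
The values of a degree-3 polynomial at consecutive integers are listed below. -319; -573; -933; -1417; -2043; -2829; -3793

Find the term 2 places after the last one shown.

-6327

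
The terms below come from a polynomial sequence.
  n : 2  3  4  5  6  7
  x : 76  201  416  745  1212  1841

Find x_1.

17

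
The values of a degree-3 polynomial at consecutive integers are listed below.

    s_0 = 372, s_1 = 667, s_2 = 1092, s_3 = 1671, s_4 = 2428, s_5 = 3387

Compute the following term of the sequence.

4572

D1: 295  425  579  757  959
D2: 130  154  178  202
D3: 24  24  24
Third differences constant at 24.
202 + 24 = 226;  959 + 226 = 1185;  3387 + 1185 = 4572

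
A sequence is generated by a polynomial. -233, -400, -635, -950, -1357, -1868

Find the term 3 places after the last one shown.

-4145

-167, -235, -315, -407, -511
-68, -80, -92, -104
-12, -12, -12
Constant third difference = -12, so extend:
-104 − 12 = -116;  -511 − 116 = -627;  -1868 − 627 = -2495
-116 − 12 = -128;  -627 − 128 = -755;  -2495 − 755 = -3250
-128 − 12 = -140;  -755 − 140 = -895;  -3250 − 895 = -4145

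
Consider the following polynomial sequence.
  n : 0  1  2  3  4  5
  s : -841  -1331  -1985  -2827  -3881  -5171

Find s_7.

-490, -654, -842, -1054, -1290
-164, -188, -212, -236
-24, -24, -24
Constant third difference = -24, so extend:
-236 − 24 = -260;  -1290 − 260 = -1550;  -5171 − 1550 = -6721
-260 − 24 = -284;  -1550 − 284 = -1834;  -6721 − 1834 = -8555

-8555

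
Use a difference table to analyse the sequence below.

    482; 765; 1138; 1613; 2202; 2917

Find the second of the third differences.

12

First differences: 283, 373, 475, 589, 715
Second differences: 90, 102, 114, 126
Third differences: 12, 12, 12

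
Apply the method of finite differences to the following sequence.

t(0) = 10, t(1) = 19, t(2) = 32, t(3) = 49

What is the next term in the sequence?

70

9  13  17
4  4
Constant second difference = 4, so extend:
17 + 4 = 21;  49 + 21 = 70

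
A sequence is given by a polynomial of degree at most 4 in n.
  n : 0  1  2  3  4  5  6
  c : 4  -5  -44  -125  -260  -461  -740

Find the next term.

First differences: -9, -39, -81, -135, -201, -279
Second differences: -30, -42, -54, -66, -78
Third differences: -12, -12, -12, -12
Constant third difference = -12, so extend:
-78 − 12 = -90;  -279 − 90 = -369;  -740 − 369 = -1109

-1109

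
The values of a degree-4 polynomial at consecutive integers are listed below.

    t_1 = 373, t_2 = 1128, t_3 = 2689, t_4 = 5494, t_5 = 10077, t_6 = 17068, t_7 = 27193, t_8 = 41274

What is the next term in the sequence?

60229

755  1561  2805  4583  6991  10125  14081
806  1244  1778  2408  3134  3956
438  534  630  726  822
96  96  96  96
The fourth differences are constant (96).
822 + 96 = 918;  3956 + 918 = 4874;  14081 + 4874 = 18955;  41274 + 18955 = 60229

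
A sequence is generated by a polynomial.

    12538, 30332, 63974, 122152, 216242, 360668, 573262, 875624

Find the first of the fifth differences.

360

Δ: 17794, 33642, 58178, 94090, 144426, 212594, 302362
Δ²: 15848, 24536, 35912, 50336, 68168, 89768
Δ³: 8688, 11376, 14424, 17832, 21600
Δ⁴: 2688, 3048, 3408, 3768
Δ⁵: 360, 360, 360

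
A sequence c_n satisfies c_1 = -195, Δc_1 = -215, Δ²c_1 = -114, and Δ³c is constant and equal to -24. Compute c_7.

-3675

Build the table forward from the leading diagonal:
Third differences: -24, -24, -24, -24, -24, -24, -24
Second differences: -114, -138, -162, -186, -210, -234, -258
First differences: -215, -329, -467, -629, -815, -1025, -1259
c: -195, -410, -739, -1206, -1835, -2650, -3675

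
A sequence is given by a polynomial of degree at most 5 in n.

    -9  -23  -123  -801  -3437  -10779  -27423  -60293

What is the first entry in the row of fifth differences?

D1: -14, -100, -678, -2636, -7342, -16644, -32870
D2: -86, -578, -1958, -4706, -9302, -16226
D3: -492, -1380, -2748, -4596, -6924
D4: -888, -1368, -1848, -2328
D5: -480, -480, -480

-480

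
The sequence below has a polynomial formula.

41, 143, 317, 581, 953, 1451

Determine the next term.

First differences: 102  174  264  372  498
Second differences: 72  90  108  126
Third differences: 18  18  18
The third differences are constant (18).
126 + 18 = 144;  498 + 144 = 642;  1451 + 642 = 2093

2093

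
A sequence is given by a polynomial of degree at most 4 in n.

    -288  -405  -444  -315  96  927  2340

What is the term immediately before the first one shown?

-117, -39, 129, 411, 831, 1413
78, 168, 282, 420, 582
90, 114, 138, 162
24, 24, 24
The fourth differences are constant at 24.
Work back: 90 − 24 = 66;  78 − 66 = 12;  -117 − 12 = -129;  -288 + 129 = -159

-159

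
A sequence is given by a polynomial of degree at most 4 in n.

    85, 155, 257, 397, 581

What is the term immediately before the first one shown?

70  102  140  184
32  38  44
6  6
The third differences are constant at 6.
Work back: 32 − 6 = 26;  70 − 26 = 44;  85 − 44 = 41

41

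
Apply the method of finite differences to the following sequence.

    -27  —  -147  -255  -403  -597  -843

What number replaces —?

Using the last 5 terms:
Δ: -108  -148  -194  -246
Δ²: -40  -46  -52
Δ³: -6  -6
Constant third difference = -6.
Extend backward: -40 + 6 = -34;  -108 + 34 = -74;  -147 + 74 = -73

-73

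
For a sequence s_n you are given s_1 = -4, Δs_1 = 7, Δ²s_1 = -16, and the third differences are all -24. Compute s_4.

-55

Build the table forward from the leading diagonal:
Third differences: -24, -24, -24, -24
Second differences: -16, -40, -64, -88
First differences: 7, -9, -49, -113
s: -4, 3, -6, -55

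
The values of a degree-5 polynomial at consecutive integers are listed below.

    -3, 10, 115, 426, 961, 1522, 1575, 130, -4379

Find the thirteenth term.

-111255

13  105  311  535  561  53  -1445  -4509
92  206  224  26  -508  -1498  -3064
114  18  -198  -534  -990  -1566
-96  -216  -336  -456  -576
-120  -120  -120  -120
Constant fifth difference = -120, so extend:
-576 − 120 = -696;  -1566 − 696 = -2262;  -3064 − 2262 = -5326;  -4509 − 5326 = -9835;  -4379 − 9835 = -14214
-696 − 120 = -816;  -2262 − 816 = -3078;  -5326 − 3078 = -8404;  -9835 − 8404 = -18239;  -14214 − 18239 = -32453
-816 − 120 = -936;  -3078 − 936 = -4014;  -8404 − 4014 = -12418;  -18239 − 12418 = -30657;  -32453 − 30657 = -63110
-936 − 120 = -1056;  -4014 − 1056 = -5070;  -12418 − 5070 = -17488;  -30657 − 17488 = -48145;  -63110 − 48145 = -111255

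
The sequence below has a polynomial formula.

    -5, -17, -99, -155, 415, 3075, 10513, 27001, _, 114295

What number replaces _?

Using the first 8 terms:
-12  -82  -56  570  2660  7438  16488
-70  26  626  2090  4778  9050
96  600  1464  2688  4272
504  864  1224  1584
360  360  360
Constant fifth difference = 360.
Extend forward: 1584 + 360 = 1944;  4272 + 1944 = 6216;  9050 + 6216 = 15266;  16488 + 15266 = 31754;  27001 + 31754 = 58755

58755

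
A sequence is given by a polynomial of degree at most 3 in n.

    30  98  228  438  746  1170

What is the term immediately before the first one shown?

6

68, 130, 210, 308, 424
62, 80, 98, 116
18, 18, 18
The third differences are constant at 18.
Work back: 62 − 18 = 44;  68 − 44 = 24;  30 − 24 = 6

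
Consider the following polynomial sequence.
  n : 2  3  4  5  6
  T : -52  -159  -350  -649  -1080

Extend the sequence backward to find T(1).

-5

D1: -107, -191, -299, -431
D2: -84, -108, -132
D3: -24, -24
The third differences are constant at -24.
Work back: -84 + 24 = -60;  -107 + 60 = -47;  -52 + 47 = -5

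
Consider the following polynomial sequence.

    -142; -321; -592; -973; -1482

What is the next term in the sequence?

D1: -179, -271, -381, -509
D2: -92, -110, -128
D3: -18, -18
Third differences constant at -18.
-128 − 18 = -146;  -509 − 146 = -655;  -1482 − 655 = -2137

-2137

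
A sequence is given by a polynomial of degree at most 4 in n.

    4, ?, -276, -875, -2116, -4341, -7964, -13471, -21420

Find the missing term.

Using the last 7 terms:
First differences: -599  -1241  -2225  -3623  -5507  -7949
Second differences: -642  -984  -1398  -1884  -2442
Third differences: -342  -414  -486  -558
Fourth differences: -72  -72  -72
Constant fourth difference = -72.
Extend backward: -342 + 72 = -270;  -642 + 270 = -372;  -599 + 372 = -227;  -276 + 227 = -49

-49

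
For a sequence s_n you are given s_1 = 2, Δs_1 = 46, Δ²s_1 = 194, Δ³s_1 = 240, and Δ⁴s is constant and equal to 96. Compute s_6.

Build the table forward from the leading diagonal:
D4: 96  96  96  96  96  96
D3: 240  336  432  528  624  720
D2: 194  434  770  1202  1730  2354
D1: 46  240  674  1444  2646  4376
s: 2  48  288  962  2406  5052

5052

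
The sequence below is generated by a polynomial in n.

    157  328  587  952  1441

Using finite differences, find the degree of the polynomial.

3

First differences: 171, 259, 365, 489
Second differences: 88, 106, 124
Third differences: 18, 18
The third differences are constant, so the polynomial has degree 3.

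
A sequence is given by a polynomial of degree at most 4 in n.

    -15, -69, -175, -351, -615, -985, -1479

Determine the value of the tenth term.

Δ: -54, -106, -176, -264, -370, -494
Δ²: -52, -70, -88, -106, -124
Δ³: -18, -18, -18, -18
Constant third difference = -18, so extend:
-124 − 18 = -142;  -494 − 142 = -636;  -1479 − 636 = -2115
-142 − 18 = -160;  -636 − 160 = -796;  -2115 − 796 = -2911
-160 − 18 = -178;  -796 − 178 = -974;  -2911 − 974 = -3885

-3885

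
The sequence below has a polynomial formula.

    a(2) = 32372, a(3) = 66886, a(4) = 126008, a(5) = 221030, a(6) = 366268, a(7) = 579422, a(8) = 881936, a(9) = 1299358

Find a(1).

First differences: 34514, 59122, 95022, 145238, 213154, 302514, 417422
Second differences: 24608, 35900, 50216, 67916, 89360, 114908
Third differences: 11292, 14316, 17700, 21444, 25548
Fourth differences: 3024, 3384, 3744, 4104
Fifth differences: 360, 360, 360
The fifth differences are constant at 360.
Work back: 3024 − 360 = 2664;  11292 − 2664 = 8628;  24608 − 8628 = 15980;  34514 − 15980 = 18534;  32372 − 18534 = 13838

13838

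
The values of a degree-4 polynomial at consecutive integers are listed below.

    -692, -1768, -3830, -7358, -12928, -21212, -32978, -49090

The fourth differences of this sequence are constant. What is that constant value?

-96

Δ: -1076, -2062, -3528, -5570, -8284, -11766, -16112
Δ²: -986, -1466, -2042, -2714, -3482, -4346
Δ³: -480, -576, -672, -768, -864
Δ⁴: -96, -96, -96, -96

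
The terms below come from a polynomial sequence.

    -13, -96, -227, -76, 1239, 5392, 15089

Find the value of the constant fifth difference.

First differences: -83, -131, 151, 1315, 4153, 9697
Second differences: -48, 282, 1164, 2838, 5544
Third differences: 330, 882, 1674, 2706
Fourth differences: 552, 792, 1032
Fifth differences: 240, 240

240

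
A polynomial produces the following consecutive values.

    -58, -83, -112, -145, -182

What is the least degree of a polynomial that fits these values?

2

D1: -25, -29, -33, -37
D2: -4, -4, -4
The second differences are constant, so the polynomial has degree 2.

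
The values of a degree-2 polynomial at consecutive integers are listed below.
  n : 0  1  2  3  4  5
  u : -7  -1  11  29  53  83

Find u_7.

161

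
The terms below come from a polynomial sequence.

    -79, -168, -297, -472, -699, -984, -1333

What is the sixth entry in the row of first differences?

-349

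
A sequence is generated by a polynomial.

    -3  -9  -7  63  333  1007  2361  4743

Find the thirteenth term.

Δ: -6  2  70  270  674  1354  2382
Δ²: 8  68  200  404  680  1028
Δ³: 60  132  204  276  348
Δ⁴: 72  72  72  72
Constant fourth difference = 72, so extend:
348 + 72 = 420;  1028 + 420 = 1448;  2382 + 1448 = 3830;  4743 + 3830 = 8573
420 + 72 = 492;  1448 + 492 = 1940;  3830 + 1940 = 5770;  8573 + 5770 = 14343
492 + 72 = 564;  1940 + 564 = 2504;  5770 + 2504 = 8274;  14343 + 8274 = 22617
564 + 72 = 636;  2504 + 636 = 3140;  8274 + 3140 = 11414;  22617 + 11414 = 34031
636 + 72 = 708;  3140 + 708 = 3848;  11414 + 3848 = 15262;  34031 + 15262 = 49293

49293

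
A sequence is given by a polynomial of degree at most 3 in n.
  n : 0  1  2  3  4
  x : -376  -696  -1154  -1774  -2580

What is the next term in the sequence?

-3596

D1: -320  -458  -620  -806
D2: -138  -162  -186
D3: -24  -24
Third differences constant at -24.
-186 − 24 = -210;  -806 − 210 = -1016;  -2580 − 1016 = -3596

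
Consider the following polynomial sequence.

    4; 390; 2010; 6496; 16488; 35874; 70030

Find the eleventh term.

386  1620  4486  9992  19386  34156
1234  2866  5506  9394  14770
1632  2640  3888  5376
1008  1248  1488
240  240
The fifth differences are constant (240).
1488 + 240 = 1728;  5376 + 1728 = 7104;  14770 + 7104 = 21874;  34156 + 21874 = 56030;  70030 + 56030 = 126060
1728 + 240 = 1968;  7104 + 1968 = 9072;  21874 + 9072 = 30946;  56030 + 30946 = 86976;  126060 + 86976 = 213036
1968 + 240 = 2208;  9072 + 2208 = 11280;  30946 + 11280 = 42226;  86976 + 42226 = 129202;  213036 + 129202 = 342238
2208 + 240 = 2448;  11280 + 2448 = 13728;  42226 + 13728 = 55954;  129202 + 55954 = 185156;  342238 + 185156 = 527394

527394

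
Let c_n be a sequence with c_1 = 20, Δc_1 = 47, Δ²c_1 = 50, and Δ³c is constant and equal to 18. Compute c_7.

1412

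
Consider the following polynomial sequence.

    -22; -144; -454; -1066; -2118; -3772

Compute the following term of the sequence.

-122, -310, -612, -1052, -1654
-188, -302, -440, -602
-114, -138, -162
-24, -24
The fourth differences are constant (-24).
-162 − 24 = -186;  -602 − 186 = -788;  -1654 − 788 = -2442;  -3772 − 2442 = -6214

-6214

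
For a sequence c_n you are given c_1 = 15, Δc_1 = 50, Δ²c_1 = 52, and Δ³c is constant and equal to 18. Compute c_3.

167

Build the table forward from the leading diagonal:
Δ³: 18  18  18
Δ²: 52  70  88
Δ: 50  102  172
c: 15  65  167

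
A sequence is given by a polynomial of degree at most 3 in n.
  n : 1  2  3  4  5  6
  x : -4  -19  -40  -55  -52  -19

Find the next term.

56

D1: -15  -21  -15  3  33
D2: -6  6  18  30
D3: 12  12  12
Constant third difference = 12, so extend:
30 + 12 = 42;  33 + 42 = 75;  -19 + 75 = 56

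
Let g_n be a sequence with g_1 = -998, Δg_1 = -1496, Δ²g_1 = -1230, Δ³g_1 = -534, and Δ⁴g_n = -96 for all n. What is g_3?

Build the table forward from the leading diagonal:
D4: -96, -96, -96
D3: -534, -630, -726
D2: -1230, -1764, -2394
D1: -1496, -2726, -4490
g: -998, -2494, -5220

-5220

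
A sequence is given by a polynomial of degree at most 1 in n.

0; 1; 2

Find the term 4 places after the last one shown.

6

D1: 1, 1
Constant first difference = 1, so extend:
2 + 1 = 3
3 + 1 = 4
4 + 1 = 5
5 + 1 = 6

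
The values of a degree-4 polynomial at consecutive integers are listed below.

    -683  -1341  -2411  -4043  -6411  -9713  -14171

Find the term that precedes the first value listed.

-658, -1070, -1632, -2368, -3302, -4458
-412, -562, -736, -934, -1156
-150, -174, -198, -222
-24, -24, -24
The fourth differences are constant at -24.
Work back: -150 + 24 = -126;  -412 + 126 = -286;  -658 + 286 = -372;  -683 + 372 = -311

-311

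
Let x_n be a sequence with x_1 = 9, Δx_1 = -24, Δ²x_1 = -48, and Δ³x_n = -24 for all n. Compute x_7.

Build the table forward from the leading diagonal:
D3: -24, -24, -24, -24, -24, -24, -24
D2: -48, -72, -96, -120, -144, -168, -192
D1: -24, -72, -144, -240, -360, -504, -672
x: 9, -15, -87, -231, -471, -831, -1335

-1335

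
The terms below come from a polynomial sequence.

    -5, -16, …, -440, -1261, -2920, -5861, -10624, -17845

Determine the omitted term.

-109

Using the last 6 terms:
D1: -821, -1659, -2941, -4763, -7221
D2: -838, -1282, -1822, -2458
D3: -444, -540, -636
D4: -96, -96
Constant fourth difference = -96.
Extend backward: -444 + 96 = -348;  -838 + 348 = -490;  -821 + 490 = -331;  -440 + 331 = -109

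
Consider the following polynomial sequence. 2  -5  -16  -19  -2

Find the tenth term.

803

Δ: -7  -11  -3  17
Δ²: -4  8  20
Δ³: 12  12
The third differences are constant (12).
20 + 12 = 32;  17 + 32 = 49;  -2 + 49 = 47
32 + 12 = 44;  49 + 44 = 93;  47 + 93 = 140
44 + 12 = 56;  93 + 56 = 149;  140 + 149 = 289
56 + 12 = 68;  149 + 68 = 217;  289 + 217 = 506
68 + 12 = 80;  217 + 80 = 297;  506 + 297 = 803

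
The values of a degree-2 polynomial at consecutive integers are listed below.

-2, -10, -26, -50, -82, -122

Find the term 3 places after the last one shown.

-290

D1: -8, -16, -24, -32, -40
D2: -8, -8, -8, -8
Constant second difference = -8, so extend:
-40 − 8 = -48;  -122 − 48 = -170
-48 − 8 = -56;  -170 − 56 = -226
-56 − 8 = -64;  -226 − 64 = -290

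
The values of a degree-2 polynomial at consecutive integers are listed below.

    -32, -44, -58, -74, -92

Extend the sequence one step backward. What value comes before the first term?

-22

First differences: -12  -14  -16  -18
Second differences: -2  -2  -2
The second differences are constant at -2.
Work back: -12 + 2 = -10;  -32 + 10 = -22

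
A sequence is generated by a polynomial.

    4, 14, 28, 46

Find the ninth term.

196

First differences: 10, 14, 18
Second differences: 4, 4
The second differences are constant (4).
18 + 4 = 22;  46 + 22 = 68
22 + 4 = 26;  68 + 26 = 94
26 + 4 = 30;  94 + 30 = 124
30 + 4 = 34;  124 + 34 = 158
34 + 4 = 38;  158 + 38 = 196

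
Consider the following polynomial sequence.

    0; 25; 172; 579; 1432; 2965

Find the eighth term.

9247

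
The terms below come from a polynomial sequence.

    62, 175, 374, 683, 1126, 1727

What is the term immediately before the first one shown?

11

First differences: 113, 199, 309, 443, 601
Second differences: 86, 110, 134, 158
Third differences: 24, 24, 24
The third differences are constant at 24.
Work back: 86 − 24 = 62;  113 − 62 = 51;  62 − 51 = 11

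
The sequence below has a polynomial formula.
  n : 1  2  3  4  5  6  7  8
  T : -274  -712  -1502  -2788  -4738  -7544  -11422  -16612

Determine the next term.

-23378

Δ: -438, -790, -1286, -1950, -2806, -3878, -5190
Δ²: -352, -496, -664, -856, -1072, -1312
Δ³: -144, -168, -192, -216, -240
Δ⁴: -24, -24, -24, -24
Fourth differences constant at -24.
-240 − 24 = -264;  -1312 − 264 = -1576;  -5190 − 1576 = -6766;  -16612 − 6766 = -23378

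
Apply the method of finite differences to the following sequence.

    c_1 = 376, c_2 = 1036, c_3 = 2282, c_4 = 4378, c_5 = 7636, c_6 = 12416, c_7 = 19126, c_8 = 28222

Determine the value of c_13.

128812

First differences: 660  1246  2096  3258  4780  6710  9096
Second differences: 586  850  1162  1522  1930  2386
Third differences: 264  312  360  408  456
Fourth differences: 48  48  48  48
Constant fourth difference = 48, so extend:
456 + 48 = 504;  2386 + 504 = 2890;  9096 + 2890 = 11986;  28222 + 11986 = 40208
504 + 48 = 552;  2890 + 552 = 3442;  11986 + 3442 = 15428;  40208 + 15428 = 55636
552 + 48 = 600;  3442 + 600 = 4042;  15428 + 4042 = 19470;  55636 + 19470 = 75106
600 + 48 = 648;  4042 + 648 = 4690;  19470 + 4690 = 24160;  75106 + 24160 = 99266
648 + 48 = 696;  4690 + 696 = 5386;  24160 + 5386 = 29546;  99266 + 29546 = 128812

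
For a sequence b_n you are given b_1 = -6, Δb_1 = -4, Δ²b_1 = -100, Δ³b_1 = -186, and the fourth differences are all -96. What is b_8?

Build the table forward from the leading diagonal:
Δ⁴: -96  -96  -96  -96  -96  -96  -96  -96
Δ³: -186  -282  -378  -474  -570  -666  -762  -858
Δ²: -100  -286  -568  -946  -1420  -1990  -2656  -3418
Δ: -4  -104  -390  -958  -1904  -3324  -5314  -7970
b: -6  -10  -114  -504  -1462  -3366  -6690  -12004

-12004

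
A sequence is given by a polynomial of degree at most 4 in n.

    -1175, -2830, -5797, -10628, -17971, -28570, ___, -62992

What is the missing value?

-43265

Using the first 6 terms:
Δ: -1655, -2967, -4831, -7343, -10599
Δ²: -1312, -1864, -2512, -3256
Δ³: -552, -648, -744
Δ⁴: -96, -96
Constant fourth difference = -96.
Extend forward: -744 − 96 = -840;  -3256 − 840 = -4096;  -10599 − 4096 = -14695;  -28570 − 14695 = -43265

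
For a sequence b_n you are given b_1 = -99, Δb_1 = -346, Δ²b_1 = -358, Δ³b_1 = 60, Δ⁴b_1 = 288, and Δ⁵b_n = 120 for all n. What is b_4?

-2151

Build the table forward from the leading diagonal:
Δ⁵: 120  120  120  120
Δ⁴: 288  408  528  648
Δ³: 60  348  756  1284
Δ²: -358  -298  50  806
Δ: -346  -704  -1002  -952
b: -99  -445  -1149  -2151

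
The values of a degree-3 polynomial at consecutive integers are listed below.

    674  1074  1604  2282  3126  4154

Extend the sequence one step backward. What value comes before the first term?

D1: 400  530  678  844  1028
D2: 130  148  166  184
D3: 18  18  18
The third differences are constant at 18.
Work back: 130 − 18 = 112;  400 − 112 = 288;  674 − 288 = 386

386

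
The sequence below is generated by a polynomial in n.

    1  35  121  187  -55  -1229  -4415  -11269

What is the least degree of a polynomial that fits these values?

D1: 34, 86, 66, -242, -1174, -3186, -6854
D2: 52, -20, -308, -932, -2012, -3668
D3: -72, -288, -624, -1080, -1656
D4: -216, -336, -456, -576
D5: -120, -120, -120
The fifth differences are constant, so the polynomial has degree 5.

5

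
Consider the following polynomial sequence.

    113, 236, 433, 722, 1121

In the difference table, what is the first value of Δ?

Δ: 123, 197, 289, 399
Δ²: 74, 92, 110
Δ³: 18, 18

123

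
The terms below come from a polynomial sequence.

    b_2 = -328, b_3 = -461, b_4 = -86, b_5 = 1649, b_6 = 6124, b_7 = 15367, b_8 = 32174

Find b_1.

-131

First differences: -133  375  1735  4475  9243  16807
Second differences: 508  1360  2740  4768  7564
Third differences: 852  1380  2028  2796
Fourth differences: 528  648  768
Fifth differences: 120  120
The fifth differences are constant at 120.
Work back: 528 − 120 = 408;  852 − 408 = 444;  508 − 444 = 64;  -133 − 64 = -197;  -328 + 197 = -131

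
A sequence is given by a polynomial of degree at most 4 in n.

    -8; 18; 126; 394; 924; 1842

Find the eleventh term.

18342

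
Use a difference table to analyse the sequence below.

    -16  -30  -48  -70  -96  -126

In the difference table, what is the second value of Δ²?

-4

Δ: -14, -18, -22, -26, -30
Δ²: -4, -4, -4, -4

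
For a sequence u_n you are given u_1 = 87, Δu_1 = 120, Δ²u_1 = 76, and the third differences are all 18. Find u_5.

1095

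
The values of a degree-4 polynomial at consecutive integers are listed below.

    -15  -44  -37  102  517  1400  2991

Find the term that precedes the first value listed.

2

Δ: -29, 7, 139, 415, 883, 1591
Δ²: 36, 132, 276, 468, 708
Δ³: 96, 144, 192, 240
Δ⁴: 48, 48, 48
The fourth differences are constant at 48.
Work back: 96 − 48 = 48;  36 − 48 = -12;  -29 + 12 = -17;  -15 + 17 = 2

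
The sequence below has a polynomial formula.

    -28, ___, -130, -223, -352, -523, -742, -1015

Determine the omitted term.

-67

Using the last 6 terms:
First differences: -93, -129, -171, -219, -273
Second differences: -36, -42, -48, -54
Third differences: -6, -6, -6
Constant third difference = -6.
Extend backward: -36 + 6 = -30;  -93 + 30 = -63;  -130 + 63 = -67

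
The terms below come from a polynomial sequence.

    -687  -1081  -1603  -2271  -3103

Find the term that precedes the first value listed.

-403

-394, -522, -668, -832
-128, -146, -164
-18, -18
The third differences are constant at -18.
Work back: -128 + 18 = -110;  -394 + 110 = -284;  -687 + 284 = -403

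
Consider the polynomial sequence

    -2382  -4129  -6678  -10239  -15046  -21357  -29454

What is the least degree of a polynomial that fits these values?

4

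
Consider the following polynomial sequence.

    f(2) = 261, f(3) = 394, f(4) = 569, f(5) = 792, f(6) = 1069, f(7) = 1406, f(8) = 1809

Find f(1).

D1: 133  175  223  277  337  403
D2: 42  48  54  60  66
D3: 6  6  6  6
The third differences are constant at 6.
Work back: 42 − 6 = 36;  133 − 36 = 97;  261 − 97 = 164

164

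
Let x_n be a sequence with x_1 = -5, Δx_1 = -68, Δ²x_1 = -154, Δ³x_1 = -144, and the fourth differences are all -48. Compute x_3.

Build the table forward from the leading diagonal:
D4: -48, -48, -48
D3: -144, -192, -240
D2: -154, -298, -490
D1: -68, -222, -520
x: -5, -73, -295

-295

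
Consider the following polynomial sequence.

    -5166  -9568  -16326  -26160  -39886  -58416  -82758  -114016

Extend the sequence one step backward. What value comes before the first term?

-2496

D1: -4402  -6758  -9834  -13726  -18530  -24342  -31258
D2: -2356  -3076  -3892  -4804  -5812  -6916
D3: -720  -816  -912  -1008  -1104
D4: -96  -96  -96  -96
The fourth differences are constant at -96.
Work back: -720 + 96 = -624;  -2356 + 624 = -1732;  -4402 + 1732 = -2670;  -5166 + 2670 = -2496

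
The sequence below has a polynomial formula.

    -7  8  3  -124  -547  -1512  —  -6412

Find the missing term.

Using the first 6 terms:
Δ: 15  -5  -127  -423  -965
Δ²: -20  -122  -296  -542
Δ³: -102  -174  -246
Δ⁴: -72  -72
Constant fourth difference = -72.
Extend forward: -246 − 72 = -318;  -542 − 318 = -860;  -965 − 860 = -1825;  -1512 − 1825 = -3337

-3337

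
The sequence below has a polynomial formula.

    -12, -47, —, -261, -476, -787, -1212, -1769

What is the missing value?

Using the last 5 terms:
D1: -215  -311  -425  -557
D2: -96  -114  -132
D3: -18  -18
Constant third difference = -18.
Extend backward: -96 + 18 = -78;  -215 + 78 = -137;  -261 + 137 = -124

-124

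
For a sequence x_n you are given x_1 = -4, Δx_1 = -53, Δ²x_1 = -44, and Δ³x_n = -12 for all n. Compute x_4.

-307

Build the table forward from the leading diagonal:
Third differences: -12, -12, -12, -12
Second differences: -44, -56, -68, -80
First differences: -53, -97, -153, -221
x: -4, -57, -154, -307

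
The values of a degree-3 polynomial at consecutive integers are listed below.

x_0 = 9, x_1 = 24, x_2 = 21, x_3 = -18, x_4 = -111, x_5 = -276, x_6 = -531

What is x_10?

D1: 15, -3, -39, -93, -165, -255
D2: -18, -36, -54, -72, -90
D3: -18, -18, -18, -18
Third differences constant at -18.
-90 − 18 = -108;  -255 − 108 = -363;  -531 − 363 = -894
-108 − 18 = -126;  -363 − 126 = -489;  -894 − 489 = -1383
-126 − 18 = -144;  -489 − 144 = -633;  -1383 − 633 = -2016
-144 − 18 = -162;  -633 − 162 = -795;  -2016 − 795 = -2811

-2811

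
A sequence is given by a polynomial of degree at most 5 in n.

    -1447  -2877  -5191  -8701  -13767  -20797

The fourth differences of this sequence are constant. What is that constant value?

D1: -1430, -2314, -3510, -5066, -7030
D2: -884, -1196, -1556, -1964
D3: -312, -360, -408
D4: -48, -48

-48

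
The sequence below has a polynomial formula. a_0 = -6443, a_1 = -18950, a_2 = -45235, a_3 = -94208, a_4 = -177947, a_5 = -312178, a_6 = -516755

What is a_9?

Δ: -12507, -26285, -48973, -83739, -134231, -204577
Δ²: -13778, -22688, -34766, -50492, -70346
Δ³: -8910, -12078, -15726, -19854
Δ⁴: -3168, -3648, -4128
Δ⁵: -480, -480
The fifth differences are constant (-480).
-4128 − 480 = -4608;  -19854 − 4608 = -24462;  -70346 − 24462 = -94808;  -204577 − 94808 = -299385;  -516755 − 299385 = -816140
-4608 − 480 = -5088;  -24462 − 5088 = -29550;  -94808 − 29550 = -124358;  -299385 − 124358 = -423743;  -816140 − 423743 = -1239883
-5088 − 480 = -5568;  -29550 − 5568 = -35118;  -124358 − 35118 = -159476;  -423743 − 159476 = -583219;  -1239883 − 583219 = -1823102

-1823102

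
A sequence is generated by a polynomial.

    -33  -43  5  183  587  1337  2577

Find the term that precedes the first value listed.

First differences: -10  48  178  404  750  1240
Second differences: 58  130  226  346  490
Third differences: 72  96  120  144
Fourth differences: 24  24  24
The fourth differences are constant at 24.
Work back: 72 − 24 = 48;  58 − 48 = 10;  -10 − 10 = -20;  -33 + 20 = -13

-13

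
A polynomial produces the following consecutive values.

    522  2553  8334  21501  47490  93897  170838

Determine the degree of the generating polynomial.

5

First differences: 2031, 5781, 13167, 25989, 46407, 76941
Second differences: 3750, 7386, 12822, 20418, 30534
Third differences: 3636, 5436, 7596, 10116
Fourth differences: 1800, 2160, 2520
Fifth differences: 360, 360
The fifth differences are constant, so the polynomial has degree 5.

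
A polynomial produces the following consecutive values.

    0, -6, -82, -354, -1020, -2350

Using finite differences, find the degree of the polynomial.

First differences: -6, -76, -272, -666, -1330
Second differences: -70, -196, -394, -664
Third differences: -126, -198, -270
Fourth differences: -72, -72
The fourth differences are constant, so the polynomial has degree 4.

4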